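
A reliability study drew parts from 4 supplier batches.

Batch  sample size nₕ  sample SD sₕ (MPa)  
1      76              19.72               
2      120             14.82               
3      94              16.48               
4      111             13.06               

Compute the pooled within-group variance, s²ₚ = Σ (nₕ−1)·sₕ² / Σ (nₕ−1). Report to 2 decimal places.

Degrees of freedom: 75 + 119 + 93 + 110 = 397.
Σ(nₕ−1)sₕ² = 75·388.8784 + 119·219.6324 + 93·271.5904 + 110·170.5636 = 99322.0388.
s²ₚ = 99322.0388 / 397 = 250.1815... → 250.18.

250.18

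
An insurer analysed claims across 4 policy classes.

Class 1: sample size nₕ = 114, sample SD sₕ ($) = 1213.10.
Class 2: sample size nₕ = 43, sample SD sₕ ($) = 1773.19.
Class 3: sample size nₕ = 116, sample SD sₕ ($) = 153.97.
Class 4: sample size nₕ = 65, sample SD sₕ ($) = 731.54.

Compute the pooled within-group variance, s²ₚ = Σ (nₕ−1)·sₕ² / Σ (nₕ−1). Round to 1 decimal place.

Degrees of freedom: 113 + 42 + 115 + 64 = 334.
Σ(nₕ−1)sₕ² = 113·1471611.61 + 42·3144202.7761 + 115·23706.7609 + 64·535150.7716 = 335324555.4121.
s²ₚ = 335324555.4121 / 334 = 1003965.735... → 1003965.7.

1003965.7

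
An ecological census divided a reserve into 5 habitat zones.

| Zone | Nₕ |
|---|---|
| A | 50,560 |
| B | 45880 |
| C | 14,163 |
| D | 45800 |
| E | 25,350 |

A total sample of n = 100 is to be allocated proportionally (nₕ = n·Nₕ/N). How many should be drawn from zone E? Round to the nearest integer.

14

N = 50560 + 45880 + 14163 + 45800 + 25350 = 181753.
n_E = 100·25350/181753 = 13.948... → 14.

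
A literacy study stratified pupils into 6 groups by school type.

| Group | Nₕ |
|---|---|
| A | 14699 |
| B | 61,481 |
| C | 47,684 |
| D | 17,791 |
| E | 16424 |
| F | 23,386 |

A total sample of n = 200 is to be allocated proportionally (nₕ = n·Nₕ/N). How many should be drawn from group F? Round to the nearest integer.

N = 14699 + 61481 + 47684 + 17791 + 16424 + 23386 = 181465.
n_F = 200·23386/181465 = 25.775... → 26.

26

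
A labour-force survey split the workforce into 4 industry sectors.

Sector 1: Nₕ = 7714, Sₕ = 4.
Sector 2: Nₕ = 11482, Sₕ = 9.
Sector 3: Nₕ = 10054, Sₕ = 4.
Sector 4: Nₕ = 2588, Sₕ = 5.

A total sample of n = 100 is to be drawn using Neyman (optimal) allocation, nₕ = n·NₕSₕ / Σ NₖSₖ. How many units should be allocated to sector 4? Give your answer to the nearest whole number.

1: NₕSₕ = 7714·4 = 30856
2: NₕSₕ = 11482·9 = 103338
3: NₕSₕ = 10054·4 = 40216
4: NₕSₕ = 2588·5 = 12940
Σ NₕSₕ = 187350.
n_4 = 100·12940/187350 = 6.907... → 7.

7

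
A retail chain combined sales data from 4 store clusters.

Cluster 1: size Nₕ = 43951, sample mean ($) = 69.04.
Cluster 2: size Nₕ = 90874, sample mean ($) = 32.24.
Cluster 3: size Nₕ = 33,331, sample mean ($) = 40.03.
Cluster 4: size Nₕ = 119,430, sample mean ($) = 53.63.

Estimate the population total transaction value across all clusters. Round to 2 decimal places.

13703425.63

1: 43951·69.04 = 3034377.04
2: 90874·32.24 = 2929777.76
3: 33331·40.03 = 1334239.93
4: 119430·53.63 = 6405030.9
τ̂ = Σ Nₕx̄ₕ = 13703425.63.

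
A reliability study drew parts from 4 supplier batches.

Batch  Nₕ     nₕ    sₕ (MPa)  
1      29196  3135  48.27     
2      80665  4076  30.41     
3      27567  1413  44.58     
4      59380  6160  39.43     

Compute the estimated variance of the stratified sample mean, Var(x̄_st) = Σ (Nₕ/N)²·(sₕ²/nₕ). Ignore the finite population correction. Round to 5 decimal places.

0.10504

N = 196808. Term for each stratum: Wₕ²sₕ²/nₕ.
Var(x̄_st) = 0.01635604 + 0.03811390 + 0.02759507 + 0.02297565 = 0.10504066 → 0.10504.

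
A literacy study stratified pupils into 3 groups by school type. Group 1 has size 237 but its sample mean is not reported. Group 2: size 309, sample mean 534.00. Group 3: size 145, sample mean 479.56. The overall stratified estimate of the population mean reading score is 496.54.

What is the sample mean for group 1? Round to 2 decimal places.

458.09

Σ Nₕx̄ₕ = N·μ, so 237·x̄_1 = 691·496.54 − (309·534.00 + 145·479.56).
= 343109.14 − 234542.2 = 108566.94.
x̄_1 = 108566.94 / 237 = 458.0884... → 458.09.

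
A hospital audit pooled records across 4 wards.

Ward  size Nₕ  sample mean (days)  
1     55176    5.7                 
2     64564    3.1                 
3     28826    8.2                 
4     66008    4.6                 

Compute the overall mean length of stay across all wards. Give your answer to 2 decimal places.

N = 214574; weights Wₕ = Nₕ/N = (0.2571, 0.3009, 0.1343, 0.3076).
x̄_st = Σ Wₕ·x̄ₕ = 0.2571·5.7 + 0.3009·3.1 + 0.1343·8.2 + 0.3076·4.6 ≈ 4.9151...
→ 4.92.

4.92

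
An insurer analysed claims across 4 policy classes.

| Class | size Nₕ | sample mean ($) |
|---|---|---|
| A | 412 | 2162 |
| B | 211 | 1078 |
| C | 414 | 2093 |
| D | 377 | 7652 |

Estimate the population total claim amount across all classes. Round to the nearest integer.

4869508

A: 412·2162 = 890744
B: 211·1078 = 227458
C: 414·2093 = 866502
D: 377·7652 = 2884804
τ̂ = Σ Nₕx̄ₕ = 4869508.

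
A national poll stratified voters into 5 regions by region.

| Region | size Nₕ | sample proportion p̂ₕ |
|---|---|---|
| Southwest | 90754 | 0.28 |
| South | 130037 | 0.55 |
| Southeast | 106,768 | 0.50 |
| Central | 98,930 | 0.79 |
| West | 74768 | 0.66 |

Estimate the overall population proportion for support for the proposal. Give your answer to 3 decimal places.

N = 90754 + 130037 + 106768 + 98930 + 74768 = 501257.
Overall proportion = Σ (Nₕ/N)·p̂ₕ.
Σ Nₕp̂ₕ = 25411.12 + 71520.35 + 53384 + 78154.7 + 49346.88 = 277817.05.
277817.05 / 501257 = 0.55424... → 0.554.

0.554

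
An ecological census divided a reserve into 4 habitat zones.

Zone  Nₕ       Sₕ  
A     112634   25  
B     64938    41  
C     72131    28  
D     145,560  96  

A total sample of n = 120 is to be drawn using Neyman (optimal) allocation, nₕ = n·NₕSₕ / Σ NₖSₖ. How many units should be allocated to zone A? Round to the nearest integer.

16

A: NₕSₕ = 112634·25 = 2815850
B: NₕSₕ = 64938·41 = 2662458
C: NₕSₕ = 72131·28 = 2019668
D: NₕSₕ = 145560·96 = 13973760
Σ NₕSₕ = 21471736.
n_A = 120·2815850/21471736 = 15.737... → 16.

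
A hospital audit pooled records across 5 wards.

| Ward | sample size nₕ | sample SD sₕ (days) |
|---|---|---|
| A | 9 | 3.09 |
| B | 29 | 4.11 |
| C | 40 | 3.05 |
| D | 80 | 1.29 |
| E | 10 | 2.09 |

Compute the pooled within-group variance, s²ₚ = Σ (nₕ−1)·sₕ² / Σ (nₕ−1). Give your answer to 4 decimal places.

6.6438

Degrees of freedom: 8 + 28 + 39 + 79 + 9 = 163.
Σ(nₕ−1)sₕ² = 8·9.5481 + 28·16.8921 + 39·9.3025 + 79·1.6641 + 9·4.3681 = 1082.9379.
s²ₚ = 1082.9379 / 163 = 6.643791... → 6.6438.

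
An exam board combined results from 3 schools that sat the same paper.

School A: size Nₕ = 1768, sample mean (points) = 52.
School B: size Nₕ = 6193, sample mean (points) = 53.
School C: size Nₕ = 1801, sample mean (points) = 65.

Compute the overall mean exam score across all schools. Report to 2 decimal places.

55.03

N = 9762; weights Wₕ = Nₕ/N = (0.1811, 0.6344, 0.1845).
x̄_st = Σ Wₕ·x̄ₕ = 0.1811·52 + 0.6344·53 + 0.1845·65 ≈ 55.0328...
→ 55.03.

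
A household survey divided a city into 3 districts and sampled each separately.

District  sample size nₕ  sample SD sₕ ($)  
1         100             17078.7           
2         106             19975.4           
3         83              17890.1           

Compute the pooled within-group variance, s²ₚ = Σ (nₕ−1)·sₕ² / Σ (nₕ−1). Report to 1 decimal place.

1: (100−1)·17078.7² = 99·291681993.69 = 28876517375.31
2: (106−1)·19975.4² = 105·399016605.16 = 41896743541.8
3: (83−1)·17890.1² = 82·320055678.01 = 26244565596.82
Numerator = 97017826513.93; denominator = Σ(nₕ−1) = 286.
s²ₚ = 97017826513.93/286 = 339223169.629... → 339223169.6.

339223169.6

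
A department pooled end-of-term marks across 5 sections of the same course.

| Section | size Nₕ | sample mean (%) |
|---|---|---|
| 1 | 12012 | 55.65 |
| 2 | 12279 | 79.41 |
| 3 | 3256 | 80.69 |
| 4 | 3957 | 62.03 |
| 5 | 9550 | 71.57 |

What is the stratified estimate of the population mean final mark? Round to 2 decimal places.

x̄_st = (Σ Nₕx̄ₕ) / (Σ Nₕ) = (12012·55.65 + 12279·79.41 + 3256·80.69 + 3957·62.03 + 9550·71.57) / 41054
= 2835216.04 / 41054 = 69.0607... → 69.06.

69.06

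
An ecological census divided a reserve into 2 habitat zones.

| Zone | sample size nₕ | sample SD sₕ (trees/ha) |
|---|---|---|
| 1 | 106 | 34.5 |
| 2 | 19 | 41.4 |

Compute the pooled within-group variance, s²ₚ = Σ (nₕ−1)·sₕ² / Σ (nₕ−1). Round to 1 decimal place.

1266.9

Degrees of freedom: 105 + 18 = 123.
Σ(nₕ−1)sₕ² = 105·1190.25 + 18·1713.96 = 155827.53.
s²ₚ = 155827.53 / 123 = 1266.890... → 1266.9.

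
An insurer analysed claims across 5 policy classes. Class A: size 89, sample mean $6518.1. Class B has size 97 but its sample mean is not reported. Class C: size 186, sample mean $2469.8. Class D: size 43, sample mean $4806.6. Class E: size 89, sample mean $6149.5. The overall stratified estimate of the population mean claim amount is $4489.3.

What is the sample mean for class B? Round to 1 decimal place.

4836.3

N = 89 + 97 + 186 + 43 + 89 = 504.
Overall total = μ·N = 4489.3·504 = 2262607.2.
Subtract the known strata: 89·6518.1 + 186·2469.8 + 43·4806.6 + 89·6149.5 = 1793483.
Remaining total for class B: 2262607.2 − 1793483 = 469124.2.
Divide by its size: 469124.2 / 97 = 4836.332... → 4836.3.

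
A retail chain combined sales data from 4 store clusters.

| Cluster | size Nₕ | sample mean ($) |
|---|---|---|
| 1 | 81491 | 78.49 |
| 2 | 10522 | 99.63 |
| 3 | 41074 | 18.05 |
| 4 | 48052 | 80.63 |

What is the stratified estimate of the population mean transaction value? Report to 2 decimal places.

66.58

N = 81491 + 10522 + 41074 + 48052 = 181139.
The stratified mean weights each stratum mean by its population share Nₕ/N.
Σ Nₕx̄ₕ = 81491·78.49 + 10522·99.63 + 41074·18.05 + 48052·80.63 = 6396228.59 + 1048306.86 + 741385.7 + 3874432.76 = 12060353.91.
Divide by N: 12060353.91 / 181139 = 66.5807... → 66.58.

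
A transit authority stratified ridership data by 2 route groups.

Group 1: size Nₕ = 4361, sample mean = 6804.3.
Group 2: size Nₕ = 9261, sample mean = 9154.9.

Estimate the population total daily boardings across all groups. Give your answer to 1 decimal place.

114457081.2

1: 4361·6804.3 = 29673552.3
2: 9261·9154.9 = 84783528.9
τ̂ = Σ Nₕx̄ₕ = 114457081.2.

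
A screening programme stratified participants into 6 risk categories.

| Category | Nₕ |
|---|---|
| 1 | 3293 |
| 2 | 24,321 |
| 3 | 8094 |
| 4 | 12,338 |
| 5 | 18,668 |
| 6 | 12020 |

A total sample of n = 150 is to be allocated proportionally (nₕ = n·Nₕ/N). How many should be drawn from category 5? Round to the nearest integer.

Share of category 5 = 18668/78734 = 0.23710.
Allocate 150 × 0.23710 = 35.565... → 36.

36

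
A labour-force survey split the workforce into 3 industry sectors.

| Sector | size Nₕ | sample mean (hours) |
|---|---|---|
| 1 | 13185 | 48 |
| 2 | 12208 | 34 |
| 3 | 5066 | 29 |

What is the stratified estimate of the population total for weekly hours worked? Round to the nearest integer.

1194866

1: 13185·48 = 632880
2: 12208·34 = 415072
3: 5066·29 = 146914
τ̂ = Σ Nₕx̄ₕ = 1194866.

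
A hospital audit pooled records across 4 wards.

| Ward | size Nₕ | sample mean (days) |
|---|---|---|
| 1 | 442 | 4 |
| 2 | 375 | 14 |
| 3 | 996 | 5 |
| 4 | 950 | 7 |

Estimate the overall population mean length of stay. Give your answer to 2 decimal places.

6.75

x̄_st = (Σ Nₕx̄ₕ) / (Σ Nₕ) = (442·4 + 375·14 + 996·5 + 950·7) / 2763
= 18648 / 2763 = 6.7492... → 6.75.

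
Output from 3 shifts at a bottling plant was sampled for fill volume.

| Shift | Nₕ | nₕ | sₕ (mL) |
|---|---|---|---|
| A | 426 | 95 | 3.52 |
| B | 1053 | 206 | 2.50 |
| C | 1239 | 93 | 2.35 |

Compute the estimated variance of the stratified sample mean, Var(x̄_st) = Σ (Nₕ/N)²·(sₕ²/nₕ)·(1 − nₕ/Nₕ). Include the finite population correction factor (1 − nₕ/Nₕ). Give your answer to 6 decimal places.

N = 2718; Wₕ = Nₕ/N.
shift A: (426/2718)²·3.52²/95·(1 − 95/426) = 0.002489433
shift B: (1053/2718)²·2.50²/206·(1 − 206/1053) = 0.003662905
shift C: (1239/2718)²·2.35²/93·(1 − 93/1239) = 0.011413262
Sum = 0.017565600 → 0.017566.

0.017566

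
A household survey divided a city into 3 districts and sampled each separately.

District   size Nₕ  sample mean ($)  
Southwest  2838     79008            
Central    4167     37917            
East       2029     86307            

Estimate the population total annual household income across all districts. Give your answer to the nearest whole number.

557341746

Southwest: 2838·79008 = 224224704
Central: 4167·37917 = 158000139
East: 2029·86307 = 175116903
τ̂ = Σ Nₕx̄ₕ = 557341746.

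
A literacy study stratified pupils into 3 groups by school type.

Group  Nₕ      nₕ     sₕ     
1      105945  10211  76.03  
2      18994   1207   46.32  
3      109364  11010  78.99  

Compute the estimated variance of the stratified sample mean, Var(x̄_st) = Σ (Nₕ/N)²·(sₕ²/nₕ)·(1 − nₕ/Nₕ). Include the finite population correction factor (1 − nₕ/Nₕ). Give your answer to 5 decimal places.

0.22657

N = 234303. Term for each stratum: Wₕ²sₕ²/nₕ·(1−nₕ/Nₕ).
Var(x̄_st) = 0.10459061 + 0.01093939 + 0.11103698 = 0.22656697 → 0.22657.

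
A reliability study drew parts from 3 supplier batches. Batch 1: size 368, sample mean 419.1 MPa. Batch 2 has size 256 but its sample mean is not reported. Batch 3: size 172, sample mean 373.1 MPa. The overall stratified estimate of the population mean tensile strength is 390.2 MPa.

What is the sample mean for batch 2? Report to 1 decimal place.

Σ Nₕx̄ₕ = N·μ, so 256·x̄_2 = 796·390.2 − (368·419.1 + 172·373.1).
= 310599.2 − 218402 = 92197.2.
x̄_2 = 92197.2 / 256 = 360.145... → 360.1.

360.1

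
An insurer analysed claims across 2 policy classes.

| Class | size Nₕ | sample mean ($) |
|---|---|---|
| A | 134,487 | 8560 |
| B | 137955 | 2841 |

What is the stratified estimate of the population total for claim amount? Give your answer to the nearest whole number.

A: 134487·8560 = 1151208720
B: 137955·2841 = 391930155
τ̂ = Σ Nₕx̄ₕ = 1543138875.

1543138875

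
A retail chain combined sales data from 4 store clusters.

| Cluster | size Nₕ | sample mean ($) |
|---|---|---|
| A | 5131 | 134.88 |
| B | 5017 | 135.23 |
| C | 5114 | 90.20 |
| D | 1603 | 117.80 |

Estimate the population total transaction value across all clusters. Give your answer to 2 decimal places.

2020634.39

Estimate total by summing Nₕ·x̄ₕ over strata.
5131·134.88 + 5017·135.23 + 5114·90.20 + 1603·117.80 = 692069.28 + 678448.91 + 461282.8 + 188833.4 = 2020634.39.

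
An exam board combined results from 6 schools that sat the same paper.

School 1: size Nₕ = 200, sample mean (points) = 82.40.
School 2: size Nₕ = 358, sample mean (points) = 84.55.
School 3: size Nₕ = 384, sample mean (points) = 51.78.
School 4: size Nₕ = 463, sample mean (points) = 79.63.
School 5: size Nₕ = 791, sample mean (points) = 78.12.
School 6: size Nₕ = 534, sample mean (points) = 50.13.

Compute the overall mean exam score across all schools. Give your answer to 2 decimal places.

70.35

x̄_st = (Σ Nₕx̄ₕ) / (Σ Nₕ) = (200·82.40 + 358·84.55 + 384·51.78 + 463·79.63 + 791·78.12 + 534·50.13) / 2730
= 192063.45 / 2730 = 70.3529... → 70.35.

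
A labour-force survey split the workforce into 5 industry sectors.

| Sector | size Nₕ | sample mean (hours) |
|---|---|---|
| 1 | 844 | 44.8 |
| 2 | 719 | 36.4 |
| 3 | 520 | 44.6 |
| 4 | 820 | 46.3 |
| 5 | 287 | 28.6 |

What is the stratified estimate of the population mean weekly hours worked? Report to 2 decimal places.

N = 844 + 719 + 520 + 820 + 287 = 3190.
Overall mean = Σ (Nₕ/N)·x̄ₕ — weight by population share, not a simple average.
Σ Nₕx̄ₕ = 844·44.8 + 719·36.4 + 520·44.6 + 820·46.3 + 287·28.6 = 37811.2 + 26171.6 + 23192 + 37966 + 8208.2 = 133349.
Divide by N: 133349 / 3190 = 41.8022... → 41.80.

41.80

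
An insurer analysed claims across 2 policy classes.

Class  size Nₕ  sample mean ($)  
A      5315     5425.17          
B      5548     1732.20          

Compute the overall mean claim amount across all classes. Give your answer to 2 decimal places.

N = 10863; weights Wₕ = Nₕ/N = (0.4893, 0.5107).
x̄_st = Σ Wₕ·x̄ₕ = 0.4893·5425.17 + 0.5107·1732.20 ≈ 3539.0798...
→ 3539.08.

3539.08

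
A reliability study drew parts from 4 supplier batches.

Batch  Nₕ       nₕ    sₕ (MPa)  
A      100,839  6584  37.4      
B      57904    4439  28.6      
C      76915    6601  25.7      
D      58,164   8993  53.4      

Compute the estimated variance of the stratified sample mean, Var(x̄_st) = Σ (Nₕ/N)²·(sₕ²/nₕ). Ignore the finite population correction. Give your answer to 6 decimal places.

N = 293822. Term for each stratum: Wₕ²sₕ²/nₕ.
Var(x̄_st) = 0.025023141 + 0.007156414 + 0.006856618 + 0.012425613 = 0.051461786 → 0.051462.

0.051462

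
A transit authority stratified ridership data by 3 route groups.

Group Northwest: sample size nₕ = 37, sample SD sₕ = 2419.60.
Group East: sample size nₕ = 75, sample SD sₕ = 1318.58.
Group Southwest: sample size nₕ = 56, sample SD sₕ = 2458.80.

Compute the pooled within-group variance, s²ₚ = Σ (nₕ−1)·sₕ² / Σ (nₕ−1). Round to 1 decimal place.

4072329.7

Northwest: (37−1)·2419.60² = 36·5854464.16 = 210760709.76
East: (75−1)·1318.58² = 74·1738653.2164 = 128660338.0136
Southwest: (56−1)·2458.80² = 55·6045697.44 = 332513359.2
Numerator = 671934406.9736; denominator = Σ(nₕ−1) = 165.
s²ₚ = 671934406.9736/165 = 4072329.739... → 4072329.7.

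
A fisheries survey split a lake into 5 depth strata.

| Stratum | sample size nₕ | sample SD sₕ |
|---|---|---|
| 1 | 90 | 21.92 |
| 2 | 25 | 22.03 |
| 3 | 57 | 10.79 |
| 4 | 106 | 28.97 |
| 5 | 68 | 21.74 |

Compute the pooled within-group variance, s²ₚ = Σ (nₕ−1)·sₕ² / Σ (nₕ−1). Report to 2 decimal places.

1: (90−1)·21.92² = 89·480.4864 = 42763.2896
2: (25−1)·22.03² = 24·485.3209 = 11647.7016
3: (57−1)·10.79² = 56·116.4241 = 6519.7496
4: (106−1)·28.97² = 105·839.2609 = 88122.3945
5: (68−1)·21.74² = 67·472.6276 = 31666.0492
Numerator = 180719.1845; denominator = Σ(nₕ−1) = 341.
s²ₚ = 180719.1845/341 = 529.9683... → 529.97.

529.97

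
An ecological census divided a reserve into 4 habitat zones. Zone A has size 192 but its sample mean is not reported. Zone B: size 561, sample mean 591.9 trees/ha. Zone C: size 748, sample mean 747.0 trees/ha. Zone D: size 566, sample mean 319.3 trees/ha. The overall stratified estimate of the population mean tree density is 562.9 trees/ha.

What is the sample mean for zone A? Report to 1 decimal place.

479.1

N = 192 + 561 + 748 + 566 = 2067.
Overall total = μ·N = 562.9·2067 = 1163514.3.
Subtract the known strata: 561·591.9 + 748·747.0 + 566·319.3 = 1071535.7.
Remaining total for zone A: 1163514.3 − 1071535.7 = 91978.6.
Divide by its size: 91978.6 / 192 = 479.055... → 479.1.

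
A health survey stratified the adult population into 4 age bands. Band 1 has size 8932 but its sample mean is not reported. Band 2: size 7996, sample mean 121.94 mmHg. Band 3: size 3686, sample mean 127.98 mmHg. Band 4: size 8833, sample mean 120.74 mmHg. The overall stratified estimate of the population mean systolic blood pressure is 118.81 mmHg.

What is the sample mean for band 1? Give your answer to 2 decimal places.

Σ Nₕx̄ₕ = N·μ, so 8932·x̄_1 = 29447·118.81 − (7996·121.94 + 3686·127.98 + 8833·120.74).
= 3498598.07 − 2513262.94 = 985335.13.
x̄_1 = 985335.13 / 8932 = 110.3152... → 110.32.

110.32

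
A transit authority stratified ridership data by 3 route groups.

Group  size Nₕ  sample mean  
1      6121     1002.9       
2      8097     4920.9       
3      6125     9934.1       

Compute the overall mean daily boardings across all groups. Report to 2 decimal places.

x̄_st = (Σ Nₕx̄ₕ) / (Σ Nₕ) = (6121·1002.9 + 8097·4920.9 + 6125·9934.1) / 20343
= 106829640.7 / 20343 = 5251.4202... → 5251.42.

5251.42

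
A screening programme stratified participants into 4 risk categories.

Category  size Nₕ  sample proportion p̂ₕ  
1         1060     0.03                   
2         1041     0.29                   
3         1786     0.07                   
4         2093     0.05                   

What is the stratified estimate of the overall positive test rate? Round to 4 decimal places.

N = 1060 + 1041 + 1786 + 2093 = 5980.
Overall proportion = Σ (Nₕ/N)·p̂ₕ.
Σ Nₕp̂ₕ = 31.8 + 301.89 + 125.02 + 104.65 = 563.36.
563.36 / 5980 = 0.094207... → 0.0942.

0.0942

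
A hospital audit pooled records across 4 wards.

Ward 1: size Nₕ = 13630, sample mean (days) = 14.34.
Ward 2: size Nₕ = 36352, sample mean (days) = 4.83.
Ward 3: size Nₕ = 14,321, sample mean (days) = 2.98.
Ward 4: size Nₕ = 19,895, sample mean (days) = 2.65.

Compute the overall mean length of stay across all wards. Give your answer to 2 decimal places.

x̄_st = (Σ Nₕx̄ₕ) / (Σ Nₕ) = (13630·14.34 + 36352·4.83 + 14321·2.98 + 19895·2.65) / 84198
= 466432.69 / 84198 = 5.5397... → 5.54.

5.54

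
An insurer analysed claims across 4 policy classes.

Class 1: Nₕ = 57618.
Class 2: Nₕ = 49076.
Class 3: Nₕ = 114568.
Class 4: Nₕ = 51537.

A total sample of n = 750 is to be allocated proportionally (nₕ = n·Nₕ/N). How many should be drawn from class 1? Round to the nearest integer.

158

Share of class 1 = 57618/272799 = 0.21121.
Allocate 750 × 0.21121 = 158.408... → 158.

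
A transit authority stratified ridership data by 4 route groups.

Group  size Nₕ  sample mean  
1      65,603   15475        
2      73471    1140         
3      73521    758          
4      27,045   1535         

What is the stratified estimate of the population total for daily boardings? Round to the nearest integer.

Population total = Σ Nₕ·x̄ₕ (each stratum's size times its mean).
65603·15475 + 73471·1140 + 73521·758 + 27045·1535 = 1015206425 + 83756940 + 55728918 + 41514075 = 1196206358.

1196206358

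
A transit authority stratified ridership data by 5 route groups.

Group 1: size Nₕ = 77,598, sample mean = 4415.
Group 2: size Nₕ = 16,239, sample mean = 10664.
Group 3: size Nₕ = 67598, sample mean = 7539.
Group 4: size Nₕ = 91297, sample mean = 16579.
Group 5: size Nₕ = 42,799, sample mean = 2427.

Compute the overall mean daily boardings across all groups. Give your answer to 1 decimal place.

8942.8

x̄_st = (Σ Nₕx̄ₕ) / (Σ Nₕ) = (77598·4415 + 16239·10664 + 67598·7539 + 91297·16579 + 42799·2427) / 295531
= 2642875324 / 295531 = 8942.802... → 8942.8.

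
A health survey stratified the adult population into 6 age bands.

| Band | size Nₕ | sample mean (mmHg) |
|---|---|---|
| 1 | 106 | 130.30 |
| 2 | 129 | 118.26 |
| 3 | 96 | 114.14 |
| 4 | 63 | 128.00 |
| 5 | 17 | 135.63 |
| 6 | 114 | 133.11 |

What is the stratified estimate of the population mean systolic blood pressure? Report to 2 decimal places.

124.89

N = 525; weights Wₕ = Nₕ/N = (0.2019, 0.2457, 0.1829, 0.1200, 0.0324, 0.2171).
x̄_st = Σ Wₕ·x̄ₕ = 0.2019·130.30 + 0.2457·118.26 + 0.1829·114.14 + 0.1200·128.00 + 0.0324·135.63 + 0.2171·133.11 ≈ 124.8934...
→ 124.89.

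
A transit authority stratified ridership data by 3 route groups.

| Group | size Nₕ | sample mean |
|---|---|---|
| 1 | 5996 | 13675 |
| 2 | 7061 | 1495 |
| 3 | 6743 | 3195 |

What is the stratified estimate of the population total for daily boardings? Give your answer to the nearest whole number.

1: 5996·13675 = 81995300
2: 7061·1495 = 10556195
3: 6743·3195 = 21543885
τ̂ = Σ Nₕx̄ₕ = 114095380.

114095380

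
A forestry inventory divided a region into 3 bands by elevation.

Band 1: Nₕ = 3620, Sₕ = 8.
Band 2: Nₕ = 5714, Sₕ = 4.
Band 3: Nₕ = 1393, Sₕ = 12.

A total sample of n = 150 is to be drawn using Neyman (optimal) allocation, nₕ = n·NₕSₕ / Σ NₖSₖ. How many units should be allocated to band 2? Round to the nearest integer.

1: NₕSₕ = 3620·8 = 28960
2: NₕSₕ = 5714·4 = 22856
3: NₕSₕ = 1393·12 = 16716
Σ NₕSₕ = 68532.
n_2 = 150·22856/68532 = 50.026... → 50.

50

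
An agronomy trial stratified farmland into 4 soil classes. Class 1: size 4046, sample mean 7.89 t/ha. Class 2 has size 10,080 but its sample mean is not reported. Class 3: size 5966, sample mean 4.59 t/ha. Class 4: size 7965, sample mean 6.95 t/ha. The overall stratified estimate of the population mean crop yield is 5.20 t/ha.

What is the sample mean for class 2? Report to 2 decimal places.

3.10

N = 4046 + 10080 + 5966 + 7965 = 28057.
Overall total = μ·N = 5.20·28057 = 145896.4.
Subtract the known strata: 4046·7.89 + 5966·4.59 + 7965·6.95 = 114663.63.
Remaining total for class 2: 145896.4 − 114663.63 = 31232.77.
Divide by its size: 31232.77 / 10080 = 3.0985... → 3.10.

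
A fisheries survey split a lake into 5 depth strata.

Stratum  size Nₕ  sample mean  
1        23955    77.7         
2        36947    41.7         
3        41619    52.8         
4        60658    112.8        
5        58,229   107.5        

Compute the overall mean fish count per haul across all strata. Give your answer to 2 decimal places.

N = 221408; weights Wₕ = Nₕ/N = (0.1082, 0.1669, 0.1880, 0.2740, 0.2630).
x̄_st = Σ Wₕ·x̄ₕ = 0.1082·77.7 + 0.1669·41.7 + 0.1880·52.8 + 0.2740·112.8 + 0.2630·107.5 ≈ 84.4654...
→ 84.47.

84.47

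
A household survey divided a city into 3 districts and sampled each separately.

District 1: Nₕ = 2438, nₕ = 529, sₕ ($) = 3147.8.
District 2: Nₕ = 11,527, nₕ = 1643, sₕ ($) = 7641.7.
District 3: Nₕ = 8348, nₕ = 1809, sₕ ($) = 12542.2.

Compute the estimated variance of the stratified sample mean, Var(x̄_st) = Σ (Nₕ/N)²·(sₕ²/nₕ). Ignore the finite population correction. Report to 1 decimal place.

N = 22313; Wₕ = Nₕ/N.
district 1: (2438/22313)²·3147.8²/529 = 223.6197
district 2: (11527/22313)²·7641.7²/1643 = 9485.4745
district 3: (8348/22313)²·12542.2²/1809 = 12171.8846
Sum = 21880.9788 → 21881.0.

21881.0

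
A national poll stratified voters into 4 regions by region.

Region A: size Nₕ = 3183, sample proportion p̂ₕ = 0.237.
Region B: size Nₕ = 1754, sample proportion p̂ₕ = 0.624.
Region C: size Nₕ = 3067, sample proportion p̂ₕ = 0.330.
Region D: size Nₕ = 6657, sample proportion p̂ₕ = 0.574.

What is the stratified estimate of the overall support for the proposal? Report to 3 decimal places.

N = 3183 + 1754 + 3067 + 6657 = 14661.
Overall proportion = Σ (Nₕ/N)·p̂ₕ.
Σ Nₕp̂ₕ = 754.371 + 1094.496 + 1012.11 + 3821.118 = 6682.095.
6682.095 / 14661 = 0.45577... → 0.456.

0.456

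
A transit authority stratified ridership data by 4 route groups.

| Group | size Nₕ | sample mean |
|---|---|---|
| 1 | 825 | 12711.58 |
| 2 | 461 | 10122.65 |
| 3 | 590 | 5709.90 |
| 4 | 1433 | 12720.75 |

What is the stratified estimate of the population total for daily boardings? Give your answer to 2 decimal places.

1: 825·12711.58 = 10487053.5
2: 461·10122.65 = 4666541.65
3: 590·5709.90 = 3368841
4: 1433·12720.75 = 18228834.75
τ̂ = Σ Nₕx̄ₕ = 36751270.90.

36751270.90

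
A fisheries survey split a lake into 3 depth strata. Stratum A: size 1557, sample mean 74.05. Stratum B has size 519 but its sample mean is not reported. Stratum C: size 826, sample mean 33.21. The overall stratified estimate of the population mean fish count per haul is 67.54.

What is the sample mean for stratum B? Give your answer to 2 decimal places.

102.65

N = 1557 + 519 + 826 = 2902.
Overall total = μ·N = 67.54·2902 = 196001.08.
Subtract the known strata: 1557·74.05 + 826·33.21 = 142727.31.
Remaining total for stratum B: 196001.08 − 142727.31 = 53273.77.
Divide by its size: 53273.77 / 519 = 102.6470... → 102.65.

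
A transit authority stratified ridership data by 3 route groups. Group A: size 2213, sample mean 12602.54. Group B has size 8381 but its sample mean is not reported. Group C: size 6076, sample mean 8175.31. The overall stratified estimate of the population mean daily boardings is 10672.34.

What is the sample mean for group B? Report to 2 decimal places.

11972.95

N = 2213 + 8381 + 6076 = 16670.
Overall total = μ·N = 10672.34·16670 = 177907907.8.
Subtract the known strata: 2213·12602.54 + 6076·8175.31 = 77562604.58.
Remaining total for group B: 177907907.8 − 77562604.58 = 100345303.22.
Divide by its size: 100345303.22 / 8381 = 11972.9511... → 11972.95.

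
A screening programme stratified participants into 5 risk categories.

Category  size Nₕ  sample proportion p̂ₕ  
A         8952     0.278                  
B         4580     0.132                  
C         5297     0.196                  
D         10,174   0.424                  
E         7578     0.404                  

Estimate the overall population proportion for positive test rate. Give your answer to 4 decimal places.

Wₕ = Nₕ/N with N = 36581: 0.2447, 0.1252, 0.1448, 0.2781, 0.2072.
p̂_st = 0.2447·0.278 + 0.1252·0.132 + 0.1448·0.196 + 0.2781·0.424 + 0.2072·0.404 ≈ 0.314554... → 0.3146.

0.3146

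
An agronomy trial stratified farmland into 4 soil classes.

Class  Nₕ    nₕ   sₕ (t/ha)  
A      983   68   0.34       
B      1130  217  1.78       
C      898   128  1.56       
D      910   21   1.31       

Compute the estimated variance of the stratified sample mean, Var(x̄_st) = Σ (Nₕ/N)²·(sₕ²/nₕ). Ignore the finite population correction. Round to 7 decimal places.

N = 3921; Wₕ = Nₕ/N.
class A: (983/3921)²·0.34²/68 = 0.0001068470
class B: (1130/3921)²·1.78²/217 = 0.0012126723
class C: (898/3921)²·1.56²/128 = 0.0009972366
class D: (910/3921)²·1.31²/21 = 0.0044016185
Sum = 0.0067183744 → 0.0067184.

0.0067184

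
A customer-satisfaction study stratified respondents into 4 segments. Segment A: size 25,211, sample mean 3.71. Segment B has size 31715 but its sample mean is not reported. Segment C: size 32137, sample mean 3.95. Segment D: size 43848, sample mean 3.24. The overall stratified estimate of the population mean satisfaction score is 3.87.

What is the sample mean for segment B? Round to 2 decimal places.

4.79

Σ Nₕx̄ₕ = N·μ, so 31715·x̄_B = 132911·3.87 − (25211·3.71 + 32137·3.95 + 43848·3.24).
= 514365.57 − 362541.48 = 151824.09.
x̄_B = 151824.09 / 31715 = 4.7871... → 4.79.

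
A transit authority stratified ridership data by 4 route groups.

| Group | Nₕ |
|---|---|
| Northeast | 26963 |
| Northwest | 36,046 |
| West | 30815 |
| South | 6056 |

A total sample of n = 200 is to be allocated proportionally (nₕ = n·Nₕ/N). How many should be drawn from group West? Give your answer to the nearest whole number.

62

Share of group West = 30815/99880 = 0.30852.
Allocate 200 × 0.30852 = 61.704... → 62.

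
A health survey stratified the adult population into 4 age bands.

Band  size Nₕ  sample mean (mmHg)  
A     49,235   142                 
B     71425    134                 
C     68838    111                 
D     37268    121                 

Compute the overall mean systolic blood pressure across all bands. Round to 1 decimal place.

N = 49235 + 71425 + 68838 + 37268 = 226766.
Weight each subgroup mean by Nₕ/N and sum.
Σ Nₕx̄ₕ = 49235·142 + 71425·134 + 68838·111 + 37268·121 = 6991370 + 9570950 + 7641018 + 4509428 = 28712766.
Divide by N: 28712766 / 226766 = 126.618... → 126.6.

126.6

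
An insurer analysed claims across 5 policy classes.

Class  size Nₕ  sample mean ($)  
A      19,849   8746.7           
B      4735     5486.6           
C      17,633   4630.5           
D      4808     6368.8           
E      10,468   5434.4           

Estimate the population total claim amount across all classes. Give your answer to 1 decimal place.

Population total = Σ Nₕ·x̄ₕ (each stratum's size times its mean).
19849·8746.7 + 4735·5486.6 + 17633·4630.5 + 4808·6368.8 + 10468·5434.4 = 173613248.3 + 25979051 + 81649606.5 + 30621190.4 + 56887299.2 = 368750395.4.

368750395.4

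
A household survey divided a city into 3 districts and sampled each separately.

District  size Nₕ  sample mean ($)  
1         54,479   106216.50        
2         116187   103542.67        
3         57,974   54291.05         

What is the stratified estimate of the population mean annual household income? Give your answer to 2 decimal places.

N = 228640; weights Wₕ = Nₕ/N = (0.2383, 0.5082, 0.2536).
x̄_st = Σ Wₕ·x̄ₕ = 0.2383·106216.50 + 0.5082·103542.67 + 0.2536·54291.05 ≈ 91691.5248...
→ 91691.52.

91691.52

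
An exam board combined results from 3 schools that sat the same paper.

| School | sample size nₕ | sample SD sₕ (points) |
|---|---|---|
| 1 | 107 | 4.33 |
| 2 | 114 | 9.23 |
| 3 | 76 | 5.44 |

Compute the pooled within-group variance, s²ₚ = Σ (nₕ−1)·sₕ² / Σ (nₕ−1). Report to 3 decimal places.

47.053

Degrees of freedom: 106 + 113 + 75 = 294.
Σ(nₕ−1)sₕ² = 106·18.7489 + 113·85.1929 + 75·29.5936 = 13833.7011.
s²ₚ = 13833.7011 / 294 = 47.05341... → 47.053.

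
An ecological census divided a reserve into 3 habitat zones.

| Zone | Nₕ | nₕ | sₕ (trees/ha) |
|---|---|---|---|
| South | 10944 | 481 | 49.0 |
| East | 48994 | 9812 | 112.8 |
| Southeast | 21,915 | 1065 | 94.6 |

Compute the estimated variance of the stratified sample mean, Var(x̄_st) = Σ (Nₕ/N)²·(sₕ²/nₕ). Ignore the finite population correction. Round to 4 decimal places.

1.1562

N = 81853. Term for each stratum: Wₕ²sₕ²/nₕ.
Var(x̄_st) = 0.0892339 + 0.4645979 + 0.6023465 = 1.1561784 → 1.1562.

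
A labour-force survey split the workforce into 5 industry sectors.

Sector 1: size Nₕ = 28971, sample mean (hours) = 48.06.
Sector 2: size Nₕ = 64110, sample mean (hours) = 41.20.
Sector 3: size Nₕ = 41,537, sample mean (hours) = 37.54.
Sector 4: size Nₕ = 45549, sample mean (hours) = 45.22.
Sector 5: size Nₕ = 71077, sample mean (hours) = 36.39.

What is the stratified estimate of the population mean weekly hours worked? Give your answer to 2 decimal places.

40.75

N = 251244; weights Wₕ = Nₕ/N = (0.1153, 0.2552, 0.1653, 0.1813, 0.2829).
x̄_st = Σ Wₕ·x̄ₕ = 0.1153·48.06 + 0.2552·41.20 + 0.1653·37.54 + 0.1813·45.22 + 0.2829·36.39 ≈ 40.7540...
→ 40.75.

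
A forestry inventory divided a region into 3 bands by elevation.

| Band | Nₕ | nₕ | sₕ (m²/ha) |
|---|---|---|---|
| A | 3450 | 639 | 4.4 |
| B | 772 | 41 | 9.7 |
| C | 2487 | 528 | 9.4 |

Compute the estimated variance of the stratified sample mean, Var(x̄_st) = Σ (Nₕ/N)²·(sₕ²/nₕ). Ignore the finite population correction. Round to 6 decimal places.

0.061394

N = 6709. Term for each stratum: Wₕ²sₕ²/nₕ.
Var(x̄_st) = 0.008011745 + 0.030386356 + 0.022996290 = 0.061394391 → 0.061394.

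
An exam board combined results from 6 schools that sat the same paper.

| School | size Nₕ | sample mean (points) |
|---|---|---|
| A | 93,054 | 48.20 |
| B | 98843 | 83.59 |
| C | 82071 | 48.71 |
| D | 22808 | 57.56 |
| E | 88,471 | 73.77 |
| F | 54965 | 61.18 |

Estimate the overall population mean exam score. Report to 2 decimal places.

63.49

x̄_st = (Σ Nₕx̄ₕ) / (Σ Nₕ) = (93054·48.20 + 98843·83.59 + 82071·48.71 + 22808·57.56 + 88471·73.77 + 54965·61.18) / 440212
= 27947260.43 / 440212 = 63.4859... → 63.49.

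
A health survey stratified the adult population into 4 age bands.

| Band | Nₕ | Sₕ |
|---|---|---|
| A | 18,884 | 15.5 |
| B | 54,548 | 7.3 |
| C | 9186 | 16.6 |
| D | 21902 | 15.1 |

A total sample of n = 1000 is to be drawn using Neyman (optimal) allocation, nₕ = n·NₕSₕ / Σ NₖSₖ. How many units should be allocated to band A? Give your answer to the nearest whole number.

A: NₕSₕ = 18884·15.5 = 292702
B: NₕSₕ = 54548·7.3 = 398200.4
C: NₕSₕ = 9186·16.6 = 152487.6
D: NₕSₕ = 21902·15.1 = 330720.2
Σ NₕSₕ = 1174110.2.
n_A = 1000·292702/1174110.2 = 249.297... → 249.

249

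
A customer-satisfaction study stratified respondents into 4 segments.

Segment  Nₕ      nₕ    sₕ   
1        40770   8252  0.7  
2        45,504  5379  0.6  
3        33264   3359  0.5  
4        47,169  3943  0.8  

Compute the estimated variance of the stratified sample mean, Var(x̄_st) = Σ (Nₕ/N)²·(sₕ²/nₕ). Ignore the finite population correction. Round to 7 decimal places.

N = 166707; Wₕ = Nₕ/N.
segment 1: (40770/166707)²·0.7²/8252 = 0.0000035515
segment 2: (45504/166707)²·0.6²/5379 = 0.0000049865
segment 3: (33264/166707)²·0.5²/3359 = 0.0000029633
segment 4: (47169/166707)²·0.8²/3943 = 0.0000129945
Sum = 0.0000244957 → 0.0000245.

0.0000245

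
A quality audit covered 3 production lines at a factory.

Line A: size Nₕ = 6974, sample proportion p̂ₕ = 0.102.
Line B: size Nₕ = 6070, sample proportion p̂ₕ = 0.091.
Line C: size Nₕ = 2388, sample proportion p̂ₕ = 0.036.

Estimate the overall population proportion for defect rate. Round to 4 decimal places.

Wₕ = Nₕ/N with N = 15432: 0.4519, 0.3933, 0.1547.
p̂_st = 0.4519·0.102 + 0.3933·0.091 + 0.1547·0.036 ≈ 0.087460... → 0.0875.

0.0875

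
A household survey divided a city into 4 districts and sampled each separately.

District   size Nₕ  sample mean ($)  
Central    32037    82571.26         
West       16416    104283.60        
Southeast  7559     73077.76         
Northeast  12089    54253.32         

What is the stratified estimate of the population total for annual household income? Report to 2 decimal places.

Central: 32037·82571.26 = 2645335456.62
West: 16416·104283.60 = 1711919577.6
Southeast: 7559·73077.76 = 552394787.84
Northeast: 12089·54253.32 = 655868385.48
τ̂ = Σ Nₕx̄ₕ = 5565518207.54.

5565518207.54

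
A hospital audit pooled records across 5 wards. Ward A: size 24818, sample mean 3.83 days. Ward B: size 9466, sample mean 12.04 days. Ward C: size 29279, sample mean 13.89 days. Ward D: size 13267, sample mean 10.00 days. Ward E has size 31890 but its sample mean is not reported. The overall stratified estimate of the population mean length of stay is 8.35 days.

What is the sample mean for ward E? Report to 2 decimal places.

5.00

N = 24818 + 9466 + 29279 + 13267 + 31890 = 108720.
Overall total = μ·N = 8.35·108720 = 907812.
Subtract the known strata: 24818·3.83 + 9466·12.04 + 29279·13.89 + 13267·10.00 = 748378.89.
Remaining total for ward E: 907812 − 748378.89 = 159433.11.
Divide by its size: 159433.11 / 31890 = 4.9995... → 5.00.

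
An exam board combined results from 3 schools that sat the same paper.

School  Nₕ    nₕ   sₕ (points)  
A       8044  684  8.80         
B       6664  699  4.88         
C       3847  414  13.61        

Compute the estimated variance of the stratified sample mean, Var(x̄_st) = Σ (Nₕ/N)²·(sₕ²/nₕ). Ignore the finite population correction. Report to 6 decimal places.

N = 18555; Wₕ = Nₕ/N.
school A: (8044/18555)²·8.80²/684 = 0.021278032
school B: (6664/18555)²·4.88²/699 = 0.004394511
school C: (3847/18555)²·13.61²/414 = 0.019232616
Sum = 0.044905158 → 0.044905.

0.044905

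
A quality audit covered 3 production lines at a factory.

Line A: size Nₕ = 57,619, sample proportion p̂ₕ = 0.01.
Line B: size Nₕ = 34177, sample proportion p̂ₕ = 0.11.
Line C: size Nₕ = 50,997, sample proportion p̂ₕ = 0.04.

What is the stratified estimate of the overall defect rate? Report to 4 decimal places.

Wₕ = Nₕ/N with N = 142793: 0.4035, 0.2393, 0.3571.
p̂_st = 0.4035·0.01 + 0.2393·0.11 + 0.3571·0.04 ≈ 0.044649... → 0.0446.

0.0446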